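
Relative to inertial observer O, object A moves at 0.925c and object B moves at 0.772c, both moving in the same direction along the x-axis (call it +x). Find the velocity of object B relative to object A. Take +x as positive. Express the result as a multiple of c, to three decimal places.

-0.535c

β_A = 0.925, β_B = 0.772.
Transform to A's frame with the inverse velocity-addition law: u' = (u − v)/(1 − uv/c²), taking u = β_B and v = β_A.
u' = (0.772 − 0.925) / (1 − (0.925)(0.772)) = -0.1530/0.2859 = -0.5352.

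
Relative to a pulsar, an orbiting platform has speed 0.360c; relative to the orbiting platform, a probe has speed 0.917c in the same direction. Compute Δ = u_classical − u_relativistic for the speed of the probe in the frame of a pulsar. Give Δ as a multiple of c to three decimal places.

Galilean: u_cl = 0.917 + 0.360 = 1.2770.
Relativistic: u_rel = (0.917 + 0.360) / (1 + 0.917·0.360) = 1.2770/1.3301 = 0.9601.
Δ = 1.2770 − 0.9601 = 0.3169.
(The classical prediction exceeds c; the relativistic result does not.)

Δ = 0.317c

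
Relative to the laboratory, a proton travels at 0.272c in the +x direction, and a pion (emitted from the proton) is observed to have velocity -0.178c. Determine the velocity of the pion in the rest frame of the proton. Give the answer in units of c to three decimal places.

-0.429c

Invert the composition law: u' = (u − v)/(1 − uv/c²).
u' = (-0.178 − 0.272) / (1 − (-0.178)(0.272)) = -0.4500/1.0484 = -0.4292.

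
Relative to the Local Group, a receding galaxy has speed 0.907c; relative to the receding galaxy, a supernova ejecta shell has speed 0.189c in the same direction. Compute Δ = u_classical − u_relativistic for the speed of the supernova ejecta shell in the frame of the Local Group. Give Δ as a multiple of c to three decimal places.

Galilean: u_cl = 0.189 + 0.907 = 1.0960.
Relativistic: u_rel = (0.189 + 0.907) / (1 + 0.189·0.907) = 1.0960/1.1714 = 0.9356.
Δ = 1.0960 − 0.9356 = 0.1604.
(The classical prediction exceeds c; the relativistic result does not.)

Δ = 0.160c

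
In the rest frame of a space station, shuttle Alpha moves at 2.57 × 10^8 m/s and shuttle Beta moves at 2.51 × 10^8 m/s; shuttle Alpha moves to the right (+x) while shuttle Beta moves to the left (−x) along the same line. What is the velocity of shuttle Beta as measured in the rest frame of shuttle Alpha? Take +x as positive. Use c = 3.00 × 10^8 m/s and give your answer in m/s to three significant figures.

β_A = 0.857, β_B = -0.837 (dividing each by c = 3.00 × 10^8 m/s).
Transform to A's frame with the inverse velocity-addition law: u' = (u − v)/(1 − uv/c²), taking u = β_B and v = β_A.
u' = (-0.837 − 0.857) / (1 − (0.857)(-0.837)) = -1.6933/1.7167 = -0.9864.
u' = -0.9864 × 3.00 × 10^8 m/s.

-2.96 × 10^8 m/s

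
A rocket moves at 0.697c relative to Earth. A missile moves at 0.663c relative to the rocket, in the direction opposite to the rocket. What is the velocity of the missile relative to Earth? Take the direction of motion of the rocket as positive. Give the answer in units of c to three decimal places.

+0.063c

With v = 0.697 and u' = -0.663 (in units of c),
u = (u' + v)/(1 + u'v/c²):
u = (-0.663 + 0.697) / (1 + (-0.663)·0.697) = 0.0340/0.5379 = 0.0632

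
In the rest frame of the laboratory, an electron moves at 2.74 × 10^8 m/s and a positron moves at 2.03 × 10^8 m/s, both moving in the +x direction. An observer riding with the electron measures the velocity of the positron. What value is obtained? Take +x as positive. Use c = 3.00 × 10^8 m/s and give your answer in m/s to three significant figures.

β_A = 0.913, β_B = 0.677 (dividing each by c = 3.00 × 10^8 m/s).
Transform to A's frame with the inverse velocity-addition law: u' = (u − v)/(1 − uv/c²), taking u = β_B and v = β_A.
u' = (0.677 − 0.913) / (1 − (0.913)(0.677)) = -0.2367/0.3820 = -0.6196.
u' = -0.6196 × 3.00 × 10^8 m/s.

-1.86 × 10^8 m/s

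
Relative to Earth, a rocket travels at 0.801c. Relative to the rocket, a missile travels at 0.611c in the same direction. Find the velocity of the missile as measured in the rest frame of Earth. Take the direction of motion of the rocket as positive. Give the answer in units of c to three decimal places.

With v = 0.801 and u' = 0.611 (in units of c),
u = (u' + v)/(1 + u'v/c²):
u = (0.611 + 0.801) / (1 + 0.611·0.801) = 1.4120/1.4894 = 0.9480

0.948c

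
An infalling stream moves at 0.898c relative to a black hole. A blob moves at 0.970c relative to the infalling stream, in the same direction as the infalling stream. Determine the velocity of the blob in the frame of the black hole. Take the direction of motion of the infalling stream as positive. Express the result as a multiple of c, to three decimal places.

0.998c

With v = 0.898 and u' = 0.970 (in units of c),
u = (u' + v)/(1 + u'v/c²):
u = (0.970 + 0.898) / (1 + 0.970·0.898) = 1.8680/1.8711 = 0.9984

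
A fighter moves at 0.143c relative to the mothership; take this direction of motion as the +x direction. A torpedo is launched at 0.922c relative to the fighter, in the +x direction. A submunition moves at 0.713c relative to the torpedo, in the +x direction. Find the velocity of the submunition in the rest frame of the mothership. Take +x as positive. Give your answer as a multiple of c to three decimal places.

Apply u = (u' + v)/(1 + u'v/c²) successively, working outward toward the mothership.
Start: velocity of the fighter relative to the mothership = 0.1430c.
Compose with the torpedo (u' = 0.922 in the fighter frame): u_1 = (0.922 + 0.143) / (1 + 0.922·0.143) = 1.0650/1.1318 = 0.9409.
Compose with the submunition (u' = 0.713 in the torpedo frame): u_2 = (0.713 + 0.941) / (1 + 0.713·0.941) = 1.6539/1.6709 = 0.9899.

0.990c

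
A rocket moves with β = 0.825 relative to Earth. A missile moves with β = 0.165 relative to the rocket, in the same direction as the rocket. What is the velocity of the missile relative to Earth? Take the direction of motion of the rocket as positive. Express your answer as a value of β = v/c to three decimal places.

β = 0.871

With v = 0.825 and u' = 0.165 (in units of c),
u = (u' + v)/(1 + u'v/c²):
u = (0.165 + 0.825) / (1 + 0.165·0.825) = 0.9900/1.1361 = 0.8714
(Galilean addition would give +0.990c.)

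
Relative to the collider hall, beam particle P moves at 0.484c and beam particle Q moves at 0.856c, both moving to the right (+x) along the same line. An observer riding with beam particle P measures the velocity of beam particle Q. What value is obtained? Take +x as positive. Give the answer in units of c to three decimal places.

β_A = 0.484, β_B = 0.856.
Transform to A's frame with the inverse velocity-addition law: u' = (u − v)/(1 − uv/c²), taking u = β_B and v = β_A.
u' = (0.856 − 0.484) / (1 − (0.484)(0.856)) = 0.3720/0.5857 = 0.6351.

+0.635c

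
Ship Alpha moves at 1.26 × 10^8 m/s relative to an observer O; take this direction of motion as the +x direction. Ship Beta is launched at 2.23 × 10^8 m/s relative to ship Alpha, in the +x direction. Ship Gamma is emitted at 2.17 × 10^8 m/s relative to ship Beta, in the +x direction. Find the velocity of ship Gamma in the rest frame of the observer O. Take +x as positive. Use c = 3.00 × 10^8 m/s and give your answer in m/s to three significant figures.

2.94 × 10^8 m/s

Apply u = (u' + v)/(1 + u'v/c²) successively, working outward toward the observer O.
(Dividing each given speed by c = 3.00 × 10^8 m/s to work in units of c.)
Start: velocity of ship Alpha relative to the observer O = 0.4200c.
Compose with ship Beta (u' = 0.743 in ship Alpha frame): u_1 = (0.743 + 0.420) / (1 + 0.743·0.420) = 1.1633/1.3122 = 0.8866.
Compose with ship Gamma (u' = 0.723 in ship Beta frame): u_2 = (0.723 + 0.887) / (1 + 0.723·0.887) = 1.6099/1.6413 = 0.9809.
So u = 0.9809 × 3.00 × 10^8 m/s.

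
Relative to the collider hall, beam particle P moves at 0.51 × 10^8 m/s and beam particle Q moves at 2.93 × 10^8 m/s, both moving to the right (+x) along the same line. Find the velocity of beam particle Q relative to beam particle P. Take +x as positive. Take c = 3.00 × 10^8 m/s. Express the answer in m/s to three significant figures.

+2.90 × 10^8 m/s

β_A = 0.170, β_B = 0.977 (dividing each by c = 3.00 × 10^8 m/s).
Transform to A's frame with the inverse velocity-addition law: u' = (u − v)/(1 − uv/c²), taking u = β_B and v = β_A.
u' = (0.977 − 0.170) / (1 − (0.170)(0.977)) = 0.8067/0.8340 = 0.9673.
u' = 0.9673 × 3.00 × 10^8 m/s.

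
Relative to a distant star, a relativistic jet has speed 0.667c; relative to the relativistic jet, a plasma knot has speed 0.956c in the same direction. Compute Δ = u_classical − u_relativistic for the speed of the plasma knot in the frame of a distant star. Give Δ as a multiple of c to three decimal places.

Δ = 0.632c

Galilean: u_cl = 0.956 + 0.667 = 1.6230.
Relativistic: u_rel = (0.956 + 0.667) / (1 + 0.956·0.667) = 1.6230/1.6377 = 0.9911.
Δ = 1.6230 − 0.9911 = 0.6319.
(The classical prediction exceeds c; the relativistic result does not.)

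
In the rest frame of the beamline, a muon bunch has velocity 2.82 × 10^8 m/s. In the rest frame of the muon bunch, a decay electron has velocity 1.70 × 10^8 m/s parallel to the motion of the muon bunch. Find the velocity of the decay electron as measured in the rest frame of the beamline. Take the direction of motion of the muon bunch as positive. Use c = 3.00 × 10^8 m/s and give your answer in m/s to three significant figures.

In units of c (dividing by 3.00 × 10^8 m/s): v = 0.940, u' = 0.567.
u = (u' + v)/(1 + u'v/c²):
u = (0.567 + 0.940) / (1 + 0.567·0.940) = 1.5067/1.5327 = 0.9830
Converting back: u = 0.9830 × 3.00 × 10^8 m/s.

2.95 × 10^8 m/s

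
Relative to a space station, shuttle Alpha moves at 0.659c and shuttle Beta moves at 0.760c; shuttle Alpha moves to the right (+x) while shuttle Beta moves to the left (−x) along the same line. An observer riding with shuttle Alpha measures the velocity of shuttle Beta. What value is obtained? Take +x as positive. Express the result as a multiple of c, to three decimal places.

β_A = 0.659, β_B = -0.760.
Transform to A's frame with the inverse velocity-addition law: u' = (u − v)/(1 − uv/c²), taking u = β_B and v = β_A.
u' = (-0.760 − 0.659) / (1 − (0.659)(-0.760)) = -1.4190/1.5008 = -0.9455.

-0.945c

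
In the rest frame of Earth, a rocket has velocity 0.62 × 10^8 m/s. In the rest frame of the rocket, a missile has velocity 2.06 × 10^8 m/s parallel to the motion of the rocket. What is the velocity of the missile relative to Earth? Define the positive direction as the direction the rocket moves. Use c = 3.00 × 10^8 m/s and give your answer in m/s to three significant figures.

2.35 × 10^8 m/s

In units of c (dividing by 3.00 × 10^8 m/s): v = 0.207, u' = 0.687.
u = (u' + v)/(1 + u'v/c²):
u = (0.687 + 0.207) / (1 + 0.687·0.207) = 0.8933/1.1419 = 0.7823
Converting back: u = 0.7823 × 3.00 × 10^8 m/s.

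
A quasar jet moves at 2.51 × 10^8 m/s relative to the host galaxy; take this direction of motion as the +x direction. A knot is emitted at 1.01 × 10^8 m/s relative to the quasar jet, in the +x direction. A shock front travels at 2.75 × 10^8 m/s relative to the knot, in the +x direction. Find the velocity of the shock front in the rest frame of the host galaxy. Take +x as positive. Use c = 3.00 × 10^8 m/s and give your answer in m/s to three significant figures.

2.99 × 10^8 m/s

Apply u = (u' + v)/(1 + u'v/c²) successively, working outward toward the host galaxy.
(Dividing each given speed by c = 3.00 × 10^8 m/s to work in units of c.)
Start: velocity of the quasar jet relative to the host galaxy = 0.8367c.
Compose with the knot (u' = 0.337 in the quasar jet frame): u_1 = (0.337 + 0.837) / (1 + 0.337·0.837) = 1.1733/1.2817 = 0.9155.
Compose with the shock front (u' = 0.917 in the knot frame): u_2 = (0.917 + 0.915) / (1 + 0.917·0.915) = 1.8321/1.8392 = 0.9962.
So u = 0.9962 × 3.00 × 10^8 m/s.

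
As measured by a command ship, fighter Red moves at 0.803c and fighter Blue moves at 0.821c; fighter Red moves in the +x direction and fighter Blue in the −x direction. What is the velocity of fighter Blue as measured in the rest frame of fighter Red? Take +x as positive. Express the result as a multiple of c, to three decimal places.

-0.979c

β_A = 0.803, β_B = -0.821.
Transform to A's frame with the inverse velocity-addition law: u' = (u − v)/(1 − uv/c²), taking u = β_B and v = β_A.
u' = (-0.821 − 0.803) / (1 − (0.803)(-0.821)) = -1.6240/1.6593 = -0.9787.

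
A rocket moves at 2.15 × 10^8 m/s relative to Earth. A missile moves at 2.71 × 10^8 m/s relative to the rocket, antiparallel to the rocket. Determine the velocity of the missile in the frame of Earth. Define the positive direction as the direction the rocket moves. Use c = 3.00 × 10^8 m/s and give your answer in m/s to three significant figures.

-1.59 × 10^8 m/s

In units of c (dividing by 3.00 × 10^8 m/s): v = 0.717, u' = -0.903.
u = (u' + v)/(1 + u'v/c²):
u = (-0.903 + 0.717) / (1 + (-0.903)·0.717) = -0.1867/0.3526 = -0.5294
Converting back: u = -0.5294 × 3.00 × 10^8 m/s.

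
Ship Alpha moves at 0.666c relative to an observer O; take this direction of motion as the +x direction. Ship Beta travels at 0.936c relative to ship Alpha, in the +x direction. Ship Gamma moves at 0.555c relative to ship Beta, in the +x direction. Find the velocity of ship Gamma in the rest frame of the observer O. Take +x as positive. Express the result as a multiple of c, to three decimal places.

0.996c

Apply u = (u' + v)/(1 + u'v/c²) successively, working outward toward the observer O.
Start: velocity of ship Alpha relative to the observer O = 0.6660c.
Compose with ship Beta (u' = 0.936 in ship Alpha frame): u_1 = (0.936 + 0.666) / (1 + 0.936·0.666) = 1.6020/1.6234 = 0.9868.
Compose with ship Gamma (u' = 0.555 in ship Beta frame): u_2 = (0.555 + 0.987) / (1 + 0.555·0.987) = 1.5418/1.5477 = 0.9962.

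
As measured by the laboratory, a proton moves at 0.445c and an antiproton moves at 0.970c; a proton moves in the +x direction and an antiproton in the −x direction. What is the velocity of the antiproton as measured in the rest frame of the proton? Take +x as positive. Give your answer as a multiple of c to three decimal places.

-0.988c

β_A = 0.445, β_B = -0.970.
Transform to A's frame with the inverse velocity-addition law: u' = (u − v)/(1 − uv/c²), taking u = β_B and v = β_A.
u' = (-0.970 − 0.445) / (1 − (0.445)(-0.970)) = -1.4150/1.4317 = -0.9884.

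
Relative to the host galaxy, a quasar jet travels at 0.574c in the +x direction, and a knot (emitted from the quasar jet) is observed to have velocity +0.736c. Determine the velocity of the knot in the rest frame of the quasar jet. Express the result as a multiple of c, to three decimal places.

Invert the composition law: u' = (u − v)/(1 − uv/c²).
u' = (0.736 − 0.574) / (1 − (0.736)(0.574)) = 0.1620/0.5775 = 0.2805.

+0.281c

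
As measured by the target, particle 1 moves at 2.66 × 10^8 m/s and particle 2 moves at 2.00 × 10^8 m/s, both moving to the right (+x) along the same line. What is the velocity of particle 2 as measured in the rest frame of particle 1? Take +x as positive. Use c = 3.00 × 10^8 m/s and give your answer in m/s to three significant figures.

β_A = 0.887, β_B = 0.667 (dividing each by c = 3.00 × 10^8 m/s).
Transform to A's frame with the inverse velocity-addition law: u' = (u − v)/(1 − uv/c²), taking u = β_B and v = β_A.
u' = (0.667 − 0.887) / (1 − (0.887)(0.667)) = -0.2200/0.4089 = -0.5380.
u' = -0.5380 × 3.00 × 10^8 m/s.

-1.61 × 10^8 m/s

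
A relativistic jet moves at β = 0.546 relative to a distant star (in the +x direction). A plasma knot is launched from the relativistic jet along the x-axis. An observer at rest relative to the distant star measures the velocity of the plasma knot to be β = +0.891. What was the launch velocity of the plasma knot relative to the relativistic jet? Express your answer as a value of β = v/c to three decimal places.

β = +0.672

Invert the composition law: u' = (u − v)/(1 − uv/c²).
u' = (0.891 − 0.546) / (1 − (0.891)(0.546)) = 0.3450/0.5135 = 0.6718.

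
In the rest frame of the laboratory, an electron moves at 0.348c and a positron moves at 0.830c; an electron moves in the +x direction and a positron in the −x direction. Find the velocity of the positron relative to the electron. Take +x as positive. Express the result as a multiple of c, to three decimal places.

-0.914c

β_A = 0.348, β_B = -0.830.
Transform to A's frame with the inverse velocity-addition law: u' = (u − v)/(1 − uv/c²), taking u = β_B and v = β_A.
u' = (-0.830 − 0.348) / (1 − (0.348)(-0.830)) = -1.1780/1.2888 = -0.9140.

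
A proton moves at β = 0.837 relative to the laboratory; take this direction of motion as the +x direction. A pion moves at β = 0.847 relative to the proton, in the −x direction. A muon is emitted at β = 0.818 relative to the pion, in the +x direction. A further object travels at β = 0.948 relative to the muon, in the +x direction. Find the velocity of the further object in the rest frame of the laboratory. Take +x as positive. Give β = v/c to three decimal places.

Apply u = (u' + v)/(1 + u'v/c²) successively, working outward toward the laboratory.
Start: velocity of the proton relative to the laboratory = 0.8370c.
Compose with the pion (u' = -0.847 in the proton frame): u_1 = (-0.847 + 0.837) / (1 + (-0.847)·0.837) = -0.0100/0.2911 = -0.0344.
Compose with the muon (u' = 0.818 in the pion frame): u_2 = (0.818 + (-0.034)) / (1 + 0.818·(-0.034)) = 0.7836/0.9719 = 0.8063.
Compose with the further object (u' = 0.948 in the muon frame): u_3 = (0.948 + 0.806) / (1 + 0.948·0.806) = 1.7543/1.7644 = 0.9943.

β = +0.994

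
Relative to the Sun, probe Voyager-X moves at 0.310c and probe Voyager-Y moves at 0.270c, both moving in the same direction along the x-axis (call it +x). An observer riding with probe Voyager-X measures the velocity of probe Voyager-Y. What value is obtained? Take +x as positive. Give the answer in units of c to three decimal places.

β_A = 0.310, β_B = 0.270.
Transform to A's frame with the inverse velocity-addition law: u' = (u − v)/(1 − uv/c²), taking u = β_B and v = β_A.
u' = (0.270 − 0.310) / (1 − (0.310)(0.270)) = -0.0400/0.9163 = -0.0437.

-0.044c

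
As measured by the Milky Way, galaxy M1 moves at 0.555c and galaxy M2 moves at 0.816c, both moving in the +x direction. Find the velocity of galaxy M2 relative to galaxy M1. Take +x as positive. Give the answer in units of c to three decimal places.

+0.477c

β_A = 0.555, β_B = 0.816.
Transform to A's frame with the inverse velocity-addition law: u' = (u − v)/(1 − uv/c²), taking u = β_B and v = β_A.
u' = (0.816 − 0.555) / (1 − (0.555)(0.816)) = 0.2610/0.5471 = 0.4770.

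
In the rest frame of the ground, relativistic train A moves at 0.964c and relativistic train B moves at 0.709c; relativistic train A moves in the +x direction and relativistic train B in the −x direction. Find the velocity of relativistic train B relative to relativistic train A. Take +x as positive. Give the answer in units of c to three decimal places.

-0.994c

β_A = 0.964, β_B = -0.709.
Transform to A's frame with the inverse velocity-addition law: u' = (u − v)/(1 − uv/c²), taking u = β_B and v = β_A.
u' = (-0.709 − 0.964) / (1 − (0.964)(-0.709)) = -1.6730/1.6835 = -0.9938.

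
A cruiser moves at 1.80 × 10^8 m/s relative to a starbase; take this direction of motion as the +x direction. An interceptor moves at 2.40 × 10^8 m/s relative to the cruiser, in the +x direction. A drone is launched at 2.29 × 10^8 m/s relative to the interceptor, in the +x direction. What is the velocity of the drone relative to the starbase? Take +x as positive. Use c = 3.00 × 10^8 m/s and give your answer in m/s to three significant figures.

Apply u = (u' + v)/(1 + u'v/c²) successively, working outward toward the starbase.
(Dividing each given speed by c = 3.00 × 10^8 m/s to work in units of c.)
Start: velocity of the cruiser relative to the starbase = 0.6000c.
Compose with the interceptor (u' = 0.800 in the cruiser frame): u_1 = (0.800 + 0.600) / (1 + 0.800·0.600) = 1.4000/1.4800 = 0.9459.
Compose with the drone (u' = 0.763 in the interceptor frame): u_2 = (0.763 + 0.946) / (1 + 0.763·0.946) = 1.7093/1.7221 = 0.9926.
So u = 0.9926 × 3.00 × 10^8 m/s.

2.98 × 10^8 m/s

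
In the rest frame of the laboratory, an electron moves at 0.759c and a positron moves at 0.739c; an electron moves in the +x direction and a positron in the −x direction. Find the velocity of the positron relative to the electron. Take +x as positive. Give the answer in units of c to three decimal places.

-0.960c

β_A = 0.759, β_B = -0.739.
Transform to A's frame with the inverse velocity-addition law: u' = (u − v)/(1 − uv/c²), taking u = β_B and v = β_A.
u' = (-0.739 − 0.759) / (1 − (0.759)(-0.739)) = -1.4980/1.5609 = -0.9597.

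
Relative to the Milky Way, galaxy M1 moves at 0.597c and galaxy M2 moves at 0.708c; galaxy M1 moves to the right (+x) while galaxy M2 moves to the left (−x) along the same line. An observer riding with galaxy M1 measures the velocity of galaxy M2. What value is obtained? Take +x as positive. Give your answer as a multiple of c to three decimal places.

β_A = 0.597, β_B = -0.708.
Transform to A's frame with the inverse velocity-addition law: u' = (u − v)/(1 − uv/c²), taking u = β_B and v = β_A.
u' = (-0.708 − 0.597) / (1 − (0.597)(-0.708)) = -1.3050/1.4227 = -0.9173.

-0.917c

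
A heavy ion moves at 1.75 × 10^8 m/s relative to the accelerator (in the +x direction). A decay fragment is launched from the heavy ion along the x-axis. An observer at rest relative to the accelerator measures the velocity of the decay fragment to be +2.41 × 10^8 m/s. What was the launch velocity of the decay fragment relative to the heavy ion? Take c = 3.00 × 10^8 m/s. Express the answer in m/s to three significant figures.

+1.24 × 10^8 m/s

v = 0.583c, u = 0.803c.
Invert the composition law: u' = (u − v)/(1 − uv/c²).
u' = (0.803 − 0.583) / (1 − (0.803)(0.583)) = 0.2200/0.5314 = 0.4140.
u' = 0.4140 × 3.00 × 10^8 m/s.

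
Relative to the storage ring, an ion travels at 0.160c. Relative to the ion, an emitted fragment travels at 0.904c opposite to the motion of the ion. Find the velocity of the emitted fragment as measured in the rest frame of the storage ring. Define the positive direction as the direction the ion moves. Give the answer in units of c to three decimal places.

-0.870c

With v = 0.160 and u' = -0.904 (in units of c),
u = (u' + v)/(1 + u'v/c²):
u = (-0.904 + 0.160) / (1 + (-0.904)·0.160) = -0.7440/0.8554 = -0.8698
(Galilean addition would give -0.744c.)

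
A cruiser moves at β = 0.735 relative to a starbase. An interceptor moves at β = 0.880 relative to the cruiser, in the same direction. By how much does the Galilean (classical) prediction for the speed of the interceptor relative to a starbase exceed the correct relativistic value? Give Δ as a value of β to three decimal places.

Δ = 0.634

Galilean: u_cl = 0.880 + 0.735 = 1.6150.
Relativistic: u_rel = (0.880 + 0.735) / (1 + 0.880·0.735) = 1.6150/1.6468 = 0.9807.
Δ = 1.6150 − 0.9807 = 0.6343.
(The classical prediction exceeds c; the relativistic result does not.)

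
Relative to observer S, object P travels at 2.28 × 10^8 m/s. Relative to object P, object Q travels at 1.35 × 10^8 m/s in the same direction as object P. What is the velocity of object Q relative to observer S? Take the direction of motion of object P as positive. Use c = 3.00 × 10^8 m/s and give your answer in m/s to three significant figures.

In units of c (dividing by 3.00 × 10^8 m/s): v = 0.760, u' = 0.450.
u = (u' + v)/(1 + u'v/c²):
u = (0.450 + 0.760) / (1 + 0.450·0.760) = 1.2100/1.3420 = 0.9016
Converting back: u = 0.9016 × 3.00 × 10^8 m/s.

2.70 × 10^8 m/s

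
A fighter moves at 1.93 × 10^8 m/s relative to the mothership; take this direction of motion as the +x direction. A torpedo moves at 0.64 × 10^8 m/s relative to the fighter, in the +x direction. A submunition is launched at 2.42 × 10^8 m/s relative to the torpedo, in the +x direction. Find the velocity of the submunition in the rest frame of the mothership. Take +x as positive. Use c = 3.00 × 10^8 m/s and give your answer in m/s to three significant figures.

Apply u = (u' + v)/(1 + u'v/c²) successively, working outward toward the mothership.
(Dividing each given speed by c = 3.00 × 10^8 m/s to work in units of c.)
Start: velocity of the fighter relative to the mothership = 0.6433c.
Compose with the torpedo (u' = 0.213 in the fighter frame): u_1 = (0.213 + 0.643) / (1 + 0.213·0.643) = 0.8567/1.1372 = 0.7533.
Compose with the submunition (u' = 0.807 in the torpedo frame): u_2 = (0.807 + 0.753) / (1 + 0.807·0.753) = 1.5599/1.6076 = 0.9703.
So u = 0.9703 × 3.00 × 10^8 m/s.

2.91 × 10^8 m/s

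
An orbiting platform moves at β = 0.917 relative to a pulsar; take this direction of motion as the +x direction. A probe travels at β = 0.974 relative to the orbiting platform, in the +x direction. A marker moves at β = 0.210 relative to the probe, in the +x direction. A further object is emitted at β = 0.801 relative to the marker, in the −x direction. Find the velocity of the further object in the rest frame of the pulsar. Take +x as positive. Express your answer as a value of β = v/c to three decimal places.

Apply u = (u' + v)/(1 + u'v/c²) successively, working outward toward the pulsar.
Start: velocity of the orbiting platform relative to the pulsar = 0.9170c.
Compose with the probe (u' = 0.974 in the orbiting platform frame): u_1 = (0.974 + 0.917) / (1 + 0.974·0.917) = 1.8910/1.8932 = 0.9989.
Compose with the marker (u' = 0.210 in the probe frame): u_2 = (0.210 + 0.999) / (1 + 0.210·0.999) = 1.2089/1.2098 = 0.9993.
Compose with the further object (u' = -0.801 in the marker frame): u_3 = (-0.801 + 0.999) / (1 + (-0.801)·0.999) = 0.1983/0.1996 = 0.9933.

β = +0.993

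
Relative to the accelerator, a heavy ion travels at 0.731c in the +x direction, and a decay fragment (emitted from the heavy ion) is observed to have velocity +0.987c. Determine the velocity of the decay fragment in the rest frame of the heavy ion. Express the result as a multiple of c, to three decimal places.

Invert the composition law: u' = (u − v)/(1 − uv/c²).
u' = (0.987 − 0.731) / (1 − (0.987)(0.731)) = 0.2560/0.2785 = 0.9192.

+0.919c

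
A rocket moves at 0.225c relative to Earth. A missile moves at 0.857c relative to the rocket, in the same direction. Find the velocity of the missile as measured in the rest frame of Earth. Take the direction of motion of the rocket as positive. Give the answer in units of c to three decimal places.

With v = 0.225 and u' = 0.857 (in units of c),
u = (u' + v)/(1 + u'v/c²):
u = (0.857 + 0.225) / (1 + 0.857·0.225) = 1.0820/1.1928 = 0.9071

0.907c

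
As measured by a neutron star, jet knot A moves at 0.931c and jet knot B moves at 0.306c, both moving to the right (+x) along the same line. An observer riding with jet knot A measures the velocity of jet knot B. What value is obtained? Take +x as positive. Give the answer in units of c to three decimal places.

-0.874c

β_A = 0.931, β_B = 0.306.
Transform to A's frame with the inverse velocity-addition law: u' = (u − v)/(1 − uv/c²), taking u = β_B and v = β_A.
u' = (0.306 − 0.931) / (1 − (0.931)(0.306)) = -0.6250/0.7151 = -0.8740.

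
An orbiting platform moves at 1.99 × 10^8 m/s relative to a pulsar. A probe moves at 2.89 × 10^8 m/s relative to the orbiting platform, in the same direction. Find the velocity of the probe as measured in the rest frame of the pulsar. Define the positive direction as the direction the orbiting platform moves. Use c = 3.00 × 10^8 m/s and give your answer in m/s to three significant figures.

In units of c (dividing by 3.00 × 10^8 m/s): v = 0.663, u' = 0.963.
u = (u' + v)/(1 + u'v/c²):
u = (0.963 + 0.663) / (1 + 0.963·0.663) = 1.6267/1.6390 = 0.9925
Converting back: u = 0.9925 × 3.00 × 10^8 m/s.

2.98 × 10^8 m/s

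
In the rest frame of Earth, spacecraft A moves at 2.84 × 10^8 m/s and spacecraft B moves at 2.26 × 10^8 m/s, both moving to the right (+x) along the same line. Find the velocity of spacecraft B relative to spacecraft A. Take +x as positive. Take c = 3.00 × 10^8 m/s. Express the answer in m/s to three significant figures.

β_A = 0.947, β_B = 0.753 (dividing each by c = 3.00 × 10^8 m/s).
Transform to A's frame with the inverse velocity-addition law: u' = (u − v)/(1 − uv/c²), taking u = β_B and v = β_A.
u' = (0.753 − 0.947) / (1 − (0.947)(0.753)) = -0.1933/0.2868 = -0.6740.
u' = -0.6740 × 3.00 × 10^8 m/s.

-2.02 × 10^8 m/s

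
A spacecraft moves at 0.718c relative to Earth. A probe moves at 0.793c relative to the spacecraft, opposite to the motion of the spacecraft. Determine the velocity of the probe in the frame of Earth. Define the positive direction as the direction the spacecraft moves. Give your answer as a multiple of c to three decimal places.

With v = 0.718 and u' = -0.793 (in units of c),
u = (u' + v)/(1 + u'v/c²):
u = (-0.793 + 0.718) / (1 + (-0.793)·0.718) = -0.0750/0.4306 = -0.1742
(Galilean addition would give -0.075c.)

-0.174c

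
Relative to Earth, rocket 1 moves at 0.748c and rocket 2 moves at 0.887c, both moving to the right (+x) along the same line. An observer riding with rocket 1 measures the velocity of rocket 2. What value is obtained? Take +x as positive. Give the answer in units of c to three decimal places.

+0.413c

β_A = 0.748, β_B = 0.887.
Transform to A's frame with the inverse velocity-addition law: u' = (u − v)/(1 − uv/c²), taking u = β_B and v = β_A.
u' = (0.887 − 0.748) / (1 − (0.748)(0.887)) = 0.1390/0.3365 = 0.4130.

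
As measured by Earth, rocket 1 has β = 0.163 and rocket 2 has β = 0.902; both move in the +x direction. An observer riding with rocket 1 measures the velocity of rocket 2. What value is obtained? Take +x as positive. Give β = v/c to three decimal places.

β = +0.866

β_A = 0.163, β_B = 0.902.
Transform to A's frame with the inverse velocity-addition law: u' = (u − v)/(1 − uv/c²), taking u = β_B and v = β_A.
u' = (0.902 − 0.163) / (1 − (0.163)(0.902)) = 0.7390/0.8530 = 0.8664.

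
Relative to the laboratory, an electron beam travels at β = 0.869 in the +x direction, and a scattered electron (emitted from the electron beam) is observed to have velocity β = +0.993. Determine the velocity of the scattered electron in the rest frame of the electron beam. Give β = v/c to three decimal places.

Invert the composition law: u' = (u − v)/(1 − uv/c²).
u' = (0.993 − 0.869) / (1 − (0.993)(0.869)) = 0.1240/0.1371 = 0.9046.

β = +0.905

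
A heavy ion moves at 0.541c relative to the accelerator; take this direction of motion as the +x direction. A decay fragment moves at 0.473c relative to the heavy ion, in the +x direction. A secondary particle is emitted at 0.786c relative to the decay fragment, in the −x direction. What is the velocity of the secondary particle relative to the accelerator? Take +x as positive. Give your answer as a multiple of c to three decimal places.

Apply u = (u' + v)/(1 + u'v/c²) successively, working outward toward the accelerator.
Start: velocity of the heavy ion relative to the accelerator = 0.5410c.
Compose with the decay fragment (u' = 0.473 in the heavy ion frame): u_1 = (0.473 + 0.541) / (1 + 0.473·0.541) = 1.0140/1.2559 = 0.8074.
Compose with the secondary particle (u' = -0.786 in the decay fragment frame): u_2 = (-0.786 + 0.807) / (1 + (-0.786)·0.807) = 0.0214/0.3654 = 0.0586.

+0.059c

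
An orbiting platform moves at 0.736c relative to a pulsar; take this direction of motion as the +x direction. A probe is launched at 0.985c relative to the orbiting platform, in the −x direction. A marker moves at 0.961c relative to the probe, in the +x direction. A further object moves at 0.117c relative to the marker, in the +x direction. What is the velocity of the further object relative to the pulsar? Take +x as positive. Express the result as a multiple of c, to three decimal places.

Apply u = (u' + v)/(1 + u'v/c²) successively, working outward toward the pulsar.
Start: velocity of the orbiting platform relative to the pulsar = 0.7360c.
Compose with the probe (u' = -0.985 in the orbiting platform frame): u_1 = (-0.985 + 0.736) / (1 + (-0.985)·0.736) = -0.2490/0.2750 = -0.9053.
Compose with the marker (u' = 0.961 in the probe frame): u_2 = (0.961 + (-0.905)) / (1 + 0.961·(-0.905)) = 0.0557/0.1300 = 0.4283.
Compose with the further object (u' = 0.117 in the marker frame): u_3 = (0.117 + 0.428) / (1 + 0.117·0.428) = 0.5453/1.0501 = 0.5193.

+0.519c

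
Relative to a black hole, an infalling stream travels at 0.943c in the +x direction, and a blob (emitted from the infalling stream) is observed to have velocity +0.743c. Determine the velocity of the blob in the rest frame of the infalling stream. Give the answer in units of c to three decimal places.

Invert the composition law: u' = (u − v)/(1 − uv/c²).
u' = (0.743 − 0.943) / (1 − (0.743)(0.943)) = -0.2000/0.2994 = -0.6681.

-0.668c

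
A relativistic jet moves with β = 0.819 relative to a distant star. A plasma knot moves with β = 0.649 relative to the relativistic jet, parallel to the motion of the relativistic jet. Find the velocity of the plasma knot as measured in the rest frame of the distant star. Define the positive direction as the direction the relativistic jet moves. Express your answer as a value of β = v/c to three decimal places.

β = 0.959

With v = 0.819 and u' = 0.649 (in units of c),
u = (u' + v)/(1 + u'v/c²):
u = (0.649 + 0.819) / (1 + 0.649·0.819) = 1.4680/1.5315 = 0.9585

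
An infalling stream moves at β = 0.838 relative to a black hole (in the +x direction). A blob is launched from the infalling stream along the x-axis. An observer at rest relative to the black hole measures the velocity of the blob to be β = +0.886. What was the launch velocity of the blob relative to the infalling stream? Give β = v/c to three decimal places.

β = +0.186

Invert the composition law: u' = (u − v)/(1 − uv/c²).
u' = (0.886 − 0.838) / (1 − (0.886)(0.838)) = 0.0480/0.2575 = 0.1864.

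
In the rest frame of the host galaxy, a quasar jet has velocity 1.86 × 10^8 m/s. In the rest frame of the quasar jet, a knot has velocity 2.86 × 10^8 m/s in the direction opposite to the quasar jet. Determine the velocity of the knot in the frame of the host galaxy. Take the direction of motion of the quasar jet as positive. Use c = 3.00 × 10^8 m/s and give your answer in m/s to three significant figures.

In units of c (dividing by 3.00 × 10^8 m/s): v = 0.620, u' = -0.953.
u = (u' + v)/(1 + u'v/c²):
u = (-0.953 + 0.620) / (1 + (-0.953)·0.620) = -0.3333/0.4089 = -0.8151
Converting back: u = -0.8151 × 3.00 × 10^8 m/s.

-2.45 × 10^8 m/s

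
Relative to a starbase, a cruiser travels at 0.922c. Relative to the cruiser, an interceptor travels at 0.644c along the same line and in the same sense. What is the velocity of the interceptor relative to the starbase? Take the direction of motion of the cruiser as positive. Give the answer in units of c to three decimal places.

With v = 0.922 and u' = 0.644 (in units of c),
u = (u' + v)/(1 + u'v/c²):
u = (0.644 + 0.922) / (1 + 0.644·0.922) = 1.5660/1.5938 = 0.9826

0.983c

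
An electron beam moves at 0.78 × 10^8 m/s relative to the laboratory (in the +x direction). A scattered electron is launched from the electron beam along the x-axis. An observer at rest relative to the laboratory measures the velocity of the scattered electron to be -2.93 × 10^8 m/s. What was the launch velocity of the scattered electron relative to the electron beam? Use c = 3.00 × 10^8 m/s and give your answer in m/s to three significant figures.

-2.96 × 10^8 m/s

v = 0.260c, u = -0.977c.
Invert the composition law: u' = (u − v)/(1 − uv/c²).
u' = (-0.977 − 0.260) / (1 − (-0.977)(0.260)) = -1.2367/1.2539 = -0.9862.
u' = -0.9862 × 3.00 × 10^8 m/s.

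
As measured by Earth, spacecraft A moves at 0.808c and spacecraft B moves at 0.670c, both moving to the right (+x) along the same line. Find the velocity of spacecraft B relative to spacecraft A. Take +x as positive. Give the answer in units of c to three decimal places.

β_A = 0.808, β_B = 0.670.
Transform to A's frame with the inverse velocity-addition law: u' = (u − v)/(1 − uv/c²), taking u = β_B and v = β_A.
u' = (0.670 − 0.808) / (1 − (0.808)(0.670)) = -0.1380/0.4586 = -0.3009.

-0.301c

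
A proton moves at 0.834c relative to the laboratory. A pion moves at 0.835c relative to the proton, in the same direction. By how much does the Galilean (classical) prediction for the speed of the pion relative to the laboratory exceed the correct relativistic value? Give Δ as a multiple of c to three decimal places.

Δ = 0.685c

Galilean: u_cl = 0.835 + 0.834 = 1.6690.
Relativistic: u_rel = (0.835 + 0.834) / (1 + 0.835·0.834) = 1.6690/1.6964 = 0.9839.
Δ = 1.6690 − 0.9839 = 0.6851.
(The classical prediction exceeds c; the relativistic result does not.)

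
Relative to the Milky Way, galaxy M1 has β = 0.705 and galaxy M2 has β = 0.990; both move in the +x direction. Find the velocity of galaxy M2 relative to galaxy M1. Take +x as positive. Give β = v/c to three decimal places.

β = +0.944

β_A = 0.705, β_B = 0.990.
Transform to A's frame with the inverse velocity-addition law: u' = (u − v)/(1 − uv/c²), taking u = β_B and v = β_A.
u' = (0.990 − 0.705) / (1 − (0.705)(0.990)) = 0.2850/0.3020 = 0.9436.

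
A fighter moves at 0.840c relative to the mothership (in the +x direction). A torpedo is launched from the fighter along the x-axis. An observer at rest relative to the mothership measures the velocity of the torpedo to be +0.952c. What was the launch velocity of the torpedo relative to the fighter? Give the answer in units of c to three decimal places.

Invert the composition law: u' = (u − v)/(1 − uv/c²).
u' = (0.952 − 0.840) / (1 − (0.952)(0.840)) = 0.1120/0.2003 = 0.5591.

+0.559c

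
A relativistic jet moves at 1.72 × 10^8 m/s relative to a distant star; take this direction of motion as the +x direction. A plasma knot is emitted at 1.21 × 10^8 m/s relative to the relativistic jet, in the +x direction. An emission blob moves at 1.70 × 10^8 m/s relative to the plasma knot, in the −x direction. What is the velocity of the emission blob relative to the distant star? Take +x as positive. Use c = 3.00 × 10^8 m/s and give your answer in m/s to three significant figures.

Apply u = (u' + v)/(1 + u'v/c²) successively, working outward toward the distant star.
(Dividing each given speed by c = 3.00 × 10^8 m/s to work in units of c.)
Start: velocity of the relativistic jet relative to the distant star = 0.5733c.
Compose with the plasma knot (u' = 0.403 in the relativistic jet frame): u_1 = (0.403 + 0.573) / (1 + 0.403·0.573) = 0.9767/1.2312 = 0.7932.
Compose with the emission blob (u' = -0.567 in the plasma knot frame): u_2 = (-0.567 + 0.793) / (1 + (-0.567)·0.793) = 0.2266/0.5505 = 0.4116.
So u = 0.4116 × 3.00 × 10^8 m/s.

+1.23 × 10^8 m/s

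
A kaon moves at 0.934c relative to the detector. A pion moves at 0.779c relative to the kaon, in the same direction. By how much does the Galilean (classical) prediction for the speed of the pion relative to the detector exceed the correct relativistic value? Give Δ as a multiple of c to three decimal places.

Δ = 0.721c

Galilean: u_cl = 0.779 + 0.934 = 1.7130.
Relativistic: u_rel = (0.779 + 0.934) / (1 + 0.779·0.934) = 1.7130/1.7276 = 0.9916.
Δ = 1.7130 − 0.9916 = 0.7214.
(The classical prediction exceeds c; the relativistic result does not.)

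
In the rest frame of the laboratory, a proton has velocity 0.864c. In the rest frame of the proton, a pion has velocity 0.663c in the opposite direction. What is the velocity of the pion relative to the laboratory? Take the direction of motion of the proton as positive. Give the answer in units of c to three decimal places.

With v = 0.864 and u' = -0.663 (in units of c),
u = (u' + v)/(1 + u'v/c²):
u = (-0.663 + 0.864) / (1 + (-0.663)·0.864) = 0.2010/0.4272 = 0.4705
(Galilean addition would give +0.201c.)

+0.471c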